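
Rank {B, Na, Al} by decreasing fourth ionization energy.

B > Al > Na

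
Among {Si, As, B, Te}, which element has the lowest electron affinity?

B is in period 2, group 13; Si is in period 3, group 14; As is in period 4, group 15; Te is in period 5, group 16.
Electron affinity generally becomes more exothermic across a period toward the halogens and less exothermic down a group.
These sit on a diagonal, where the across-period and down-group effects partly cancel.
As > B: period and group pull opposite ways; the across-period shift dominates (78 vs 27 kJ/mol).
Si > As: period and group pull opposite ways; the down-group shift dominates (134 vs 78 kJ/mol).
Te > Si: period and group pull opposite ways; the across-period shift dominates (190 vs 134 kJ/mol).
Tabulated electron affinity (kJ/mol): B 27, Si 134, As 78, Te 190.
The lowest electron affinity among these belongs to B.

B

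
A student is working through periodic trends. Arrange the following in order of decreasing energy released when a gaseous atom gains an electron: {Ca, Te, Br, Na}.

Br > Te > Na > Ca

Electron affinity generally becomes more exothermic across a period toward the halogens and less exothermic down a group.
These span different periods and groups, so the two trends combine.
Na > Ca: the two effects oppose for this pair; the down-group effect wins (53 vs 2 kJ/mol).
Te > Na: period and group pull opposite ways; the across-period shift dominates (190 vs 53 kJ/mol).
Br > Te: both effects reinforce here, so Br is clearly the higher of the two.
For reference (kJ/mol): Na 53, Ca 2, Br 325, Te 190.
So from highest to lowest: Br > Te > Na > Ca.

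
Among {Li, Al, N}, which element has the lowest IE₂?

Al

The second ionization energy removes an electron from the +1 ion. For each element: Li⁺ is the bare [He] core; Al⁺ still has 2 valence electrons; N⁺ still has 4 valence electrons.
Pulling an electron out of a noble-gas core costs far more than removing a remaining valence electron, so Li sits at the high end of IE_2.
Valence configurations: Al⁺ [Ne]3s², N⁺ [He]2s²2p².
Tabulated IE_2 (kJ/mol): Li 7298, Al 1817, N 2856.
Hence IE_2: Al < N < Li.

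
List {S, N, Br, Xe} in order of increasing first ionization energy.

S, Br, Xe, N

N is in period 2, group 15; S is in period 3, group 16; Br is in period 4, group 17; Xe is in period 5, group 18.
First ionization energy rises across a period (greater Z_eff holds electrons more tightly) and falls down a group (valence electrons are farther from the nucleus).
A diagonal step moves right (one effect) and down (the opposite effect) at once.
Br > S: period and group pull opposite ways; the across-period shift dominates (1140 vs 1000 kJ/mol).
Xe > Br: the two effects oppose for this pair; the across-period effect wins (1170 vs 1140 kJ/mol).
N > Xe: period and group pull opposite ways; the down-group shift dominates (1402 vs 1170 kJ/mol).
For reference (kJ/mol): N 1402, S 1000, Br 1140, Xe 1170.
So from lowest to highest: S < Br < Xe < N.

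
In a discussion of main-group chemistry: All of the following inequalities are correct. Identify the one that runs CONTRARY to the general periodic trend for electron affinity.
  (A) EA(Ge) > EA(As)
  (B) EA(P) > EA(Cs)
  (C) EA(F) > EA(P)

(A)

The general trend: electron affinity increases across a period and decreases down a group.
(A) Ge (period 4, group 14) vs As (period 4, group 15): the stated order contradicts the simple trend.
(B) P (period 3, group 15) vs Cs (period 6, group 1): the stated order agrees with the simple trend.
(C) F (period 2, group 17) vs P (period 3, group 15): the stated order agrees with the simple trend.
The exception is (A): adding an electron to As's half-filled 4p³ is unfavourable, so Ge (4p²) has the more exothermic EA.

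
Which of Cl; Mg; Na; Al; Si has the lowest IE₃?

Al

IE_3 is the cost of taking one more electron from the +2 cation: Cl²⁺ still has 5 valence electrons; Mg²⁺ is the bare [Ne] core; Na²⁺ is already 1 electron into the core; Al²⁺ still has 1 valence electron; Si²⁺ still has 2 valence electrons.
Breaking into a closed-shell core is much more expensive than removing a leftover valence electron — Na and Mg have the largest IE_3 here.
Valence configurations: Cl²⁺ [Ne]3s²3p³, Al²⁺ [Ne]3s¹, Si²⁺ [Ne]3s².
The numbers (kJ/mol): Cl 3822, Mg 7733, Na 6910, Al 2745, Si 3232.
Hence IE_3: Al < Si < Cl < Na < Mg.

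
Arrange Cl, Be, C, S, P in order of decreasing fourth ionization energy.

After 3 electrons have been removed, what remains? Cl³⁺ still has 4 valence electrons; Be³⁺ is already 1 electron into the core; C³⁺ still has 1 valence electron; S³⁺ still has 3 valence electrons; P³⁺ still has 2 valence electrons.
Pulling an electron out of a noble-gas core costs far more than removing a remaining valence electron, so Be sits at the high end of IE_4.
Valence configurations: Cl³⁺ [Ne]3s²3p², C³⁺ [He]2s¹, S³⁺ [Ne]3s²3p¹, P³⁺ [Ne]3s².
S³⁺ loses a lone 3p electron whereas P³⁺ must break into a filled 3s² pair, so IE_4(P) > IE_4(S) even though S has the higher nuclear charge.
The numbers (kJ/mol): Cl 5159, Be 21007, C 6223, S 4556, P 4964.
So the fourth ionization energies run S < P < Cl < C < Be.

Be, C, Cl, P, S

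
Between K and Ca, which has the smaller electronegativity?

K

K is in period 4, group 1; Ca is in period 4, group 2.
Atoms toward the upper right of the periodic table pull bonding electrons most strongly.
All lie in period 4, so electronegativity increases left to right.
So K has the smaller electronegativity (K < Ca).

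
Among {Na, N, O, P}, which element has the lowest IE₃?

After 2 electrons have been removed, what remains? Na²⁺ is already 1 electron into the core; N²⁺ still has 3 valence electrons; O²⁺ still has 4 valence electrons; P²⁺ still has 3 valence electrons.
Pulling an electron out of a noble-gas core costs far more than removing a remaining valence electron, so Na sits at the high end of IE_3.
Valence configurations: N²⁺ [He]2s²2p¹, O²⁺ [He]2s²2p², P²⁺ [Ne]3s²3p¹.
Approximate IE_3 values (kJ/mol): Na 6910, N 4578, O 5300, P 2914.
Putting it together, IE_3: P < N < O < Na.

P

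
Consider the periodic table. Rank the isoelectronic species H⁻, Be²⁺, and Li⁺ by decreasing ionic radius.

H⁻ > Li⁺ > Be²⁺

All of these have 2 electrons, so size is governed by nuclear charge alone: the more protons, the stronger the pull on the same electron cloud, and the smaller the ion.
Nuclear charges: Be²⁺ (Z=4), Li⁺ (Z=3), H⁻ (Z=1).
Largest to smallest: H⁻ > Li⁺ > Be²⁺.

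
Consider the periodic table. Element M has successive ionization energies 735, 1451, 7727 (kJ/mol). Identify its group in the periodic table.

Look for the largest jump between consecutive ionization energies: IE3/IE2 ≈ 5.3, far larger than any earlier ratio.
That jump marks the point where a core electron is being removed. So the atom has 2 valence electrons.
A main-group element with 2 valence electrons is in group 2.

Group 2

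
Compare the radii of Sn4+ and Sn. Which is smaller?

Sn4+

Forming Sn4+ removes 4 electrons from Sn. Fewer electrons for the same nuclear charge means less shielding and a higher Z_eff on the remaining electrons.
A cation is smaller than its parent atom: Sn4+ < Sn.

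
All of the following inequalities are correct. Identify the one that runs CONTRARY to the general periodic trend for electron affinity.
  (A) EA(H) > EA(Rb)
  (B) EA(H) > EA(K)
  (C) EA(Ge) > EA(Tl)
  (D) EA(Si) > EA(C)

The general trend: electron affinity increases across a period and decreases down a group.
(A) H (period 1, group 1) vs Rb (period 5, group 1): the stated order agrees with the simple trend.
(B) H (period 1, group 1) vs K (period 4, group 1): the stated order agrees with the simple trend.
(C) Ge (period 4, group 14) vs Tl (period 6, group 13): the stated order agrees with the simple trend.
(D) Si (period 3, group 14) vs C (period 2, group 14): the stated order contradicts the simple trend.
The exception is (D): Si's larger, more diffuse 3p orbitals accept an added electron slightly more readily than C's compact 2p.

(D)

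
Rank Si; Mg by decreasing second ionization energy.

Si > Mg

IE_2 is the cost of taking one more electron from the +1 cation: Si⁺ still has 3 valence electrons; Mg⁺ still has 1 valence electron.
All are still removing valence electrons, so compare the +1 ions as you would atoms: IE_2 generally rises across a period (higher Z_eff) and falls down a group (larger shell), subject to the usual subshell exceptions.
Valence configurations: Si⁺ [Ne]3s²3p¹, Mg⁺ [Ne]3s¹.
Tabulated IE_2 (kJ/mol): Si 1577, Mg 1451.
So the second ionization energies run Mg < Si.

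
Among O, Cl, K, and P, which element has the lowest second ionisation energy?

IE_2 is the cost of taking one more electron from the +1 cation: O⁺ still has 5 valence electrons; Cl⁺ still has 6 valence electrons; K⁺ is the bare [Ar] core; P⁺ still has 4 valence electrons.
Usually core removal costs more than valence removal, but here the competition is close: a tightly held n=2 valence electron can cost more to remove than an n=3 core electron, so the actual values have to decide it.
Valence configurations: O⁺ [He]2s²2p³, Cl⁺ [Ne]3s²3p⁴, P⁺ [Ne]3s²3p².
Approximate IE_2 values (kJ/mol): O 3388, Cl 2298, K 3052, P 1907.
Hence IE_2: P < Cl < K < O.

P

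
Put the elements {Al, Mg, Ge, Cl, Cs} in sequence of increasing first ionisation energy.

Cs < Al < Mg < Ge < Cl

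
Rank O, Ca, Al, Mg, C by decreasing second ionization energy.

O > C > Al > Mg > Ca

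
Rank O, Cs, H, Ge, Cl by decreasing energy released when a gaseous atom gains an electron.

Electron affinity generally becomes more exothermic across a period toward the halogens and less exothermic down a group.
Neither a single period nor a single group — weigh both effects.
H > Cs: H sits above Cs in group 1, so the down-group effect alone puts H higher.
Ge > H: the two effects oppose for this pair; the across-period effect wins (119 vs 73 kJ/mol).
O > Ge: relative to Ge, both the across-period and down-group shifts push O's electron affinity up.
Cl > O: period and group pull opposite ways; the across-period shift dominates (349 vs 141 kJ/mol).
For reference (kJ/mol): H 73, O 141, Cl 349, Ge 119, Cs 46.
So from highest to lowest: Cl > O > Ge > H > Cs.

Cl > O > Ge > H > Cs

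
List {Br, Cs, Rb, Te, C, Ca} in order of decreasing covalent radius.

Cs > Rb > Ca > Te > Br > C

C is in period 2, group 14; Ca is in period 4, group 2; Br is in period 4, group 17; Rb is in period 5, group 1; Te is in period 5, group 16; Cs is in period 6, group 1.
Atomic radius shrinks across a period as nuclear charge pulls the same shell inward, and grows down a group as new shells are added.
Neither a single period nor a single group — weigh both effects.
Br > C: the two effects oppose for this pair; the down-group effect wins (114 vs 75 pm).
Te > Br: both effects reinforce here, so Te is clearly the larger of the two.
Ca > Te: period and group pull opposite ways; the across-period shift dominates (171 vs 136 pm).
Rb > Ca: both effects reinforce here, so Rb is clearly the larger of the two.
Cs > Rb: Cs sits below Rb in group 1, so the down-group effect alone puts Cs larger.
Approximate values (pm): C 75, Ca 171, Br 114, Rb 210, Te 136, Cs 232.
So from largest to smallest: Cs > Rb > Ca > Te > Br > C.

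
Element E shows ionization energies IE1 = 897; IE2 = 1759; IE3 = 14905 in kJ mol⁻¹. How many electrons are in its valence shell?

2

Look for the largest jump between consecutive ionization energies: IE3/IE2 ≈ 8.5, far larger than any earlier ratio.
That jump marks the point where a core electron is being removed. So the atom has 2 valence electrons.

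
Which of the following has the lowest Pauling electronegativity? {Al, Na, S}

Na is in period 3, group 1; Al is in period 3, group 13; S is in period 3, group 16.
Electronegativity increases across a period and decreases down a group, tracking effective nuclear charge and atomic size.
All lie in period 3, so electronegativity increases left to right.
The lowest Pauling electronegativity among these belongs to Na.

Na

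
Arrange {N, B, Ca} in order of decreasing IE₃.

After 2 electrons have been removed, what remains? N²⁺ still has 3 valence electrons; B²⁺ still has 1 valence electron; Ca²⁺ is the bare [Ar] core.
Pulling an electron out of a noble-gas core costs far more than removing a remaining valence electron, so Ca sits at the high end of IE_3.
Valence configurations: N²⁺ [He]2s²2p¹, B²⁺ [He]2s¹.
The numbers (kJ/mol): N 4578, B 3660, Ca 4912.
So the third ionization energies run B < N < Ca.

Ca > N > B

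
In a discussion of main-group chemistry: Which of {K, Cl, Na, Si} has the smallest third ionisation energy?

Consider each +2 ion: K²⁺ is already 1 electron into the core; Cl²⁺ still has 5 valence electrons; Na²⁺ is already 1 electron into the core; Si²⁺ still has 2 valence electrons.
Pulling an electron out of a noble-gas core costs far more than removing a remaining valence electron, so K and Na sit at the high end of IE_3.
Valence configurations: Cl²⁺ [Ne]3s²3p³, Si²⁺ [Ne]3s².
The numbers (kJ/mol): K 4420, Cl 3822, Na 6910, Si 3232.
Overall IE_3 order: Si < Cl < K < Na.

Si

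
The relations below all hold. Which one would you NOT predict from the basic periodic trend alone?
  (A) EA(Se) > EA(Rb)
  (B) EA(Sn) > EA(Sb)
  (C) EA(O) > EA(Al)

The general trend: electron affinity increases across a period and decreases down a group.
(A) Se (period 4, group 16) vs Rb (period 5, group 1): the stated order agrees with the simple trend.
(B) Sn (period 5, group 14) vs Sb (period 5, group 15): the stated order contradicts the simple trend.
(C) O (period 2, group 16) vs Al (period 3, group 13): the stated order agrees with the simple trend.
The exception is (B): adding an electron to Sb's half-filled 5p³ is unfavourable, so Sn has the more exothermic EA.

(B)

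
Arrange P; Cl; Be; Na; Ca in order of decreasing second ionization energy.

IE_2 is the cost of taking one more electron from the +1 cation: P⁺ still has 4 valence electrons; Cl⁺ still has 6 valence electrons; Be⁺ still has 1 valence electron; Na⁺ is the bare [Ne] core; Ca⁺ still has 1 valence electron.
Core electrons are held far more tightly than valence electrons, so Na tops the IE_2 order.
Valence configurations: P⁺ [Ne]3s²3p², Cl⁺ [Ne]3s²3p⁴, Be⁺ [He]2s¹, Ca⁺ [Ar]4s¹.
Approximate IE_2 values (kJ/mol): P 1907, Cl 2298, Be 1757, Na 4562, Ca 1145.
Hence IE_2: Ca < Be < P < Cl < Na.

Na > Cl > P > Be > Ca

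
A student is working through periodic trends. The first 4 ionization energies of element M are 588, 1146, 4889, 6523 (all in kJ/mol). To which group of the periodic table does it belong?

Look for the largest jump between consecutive ionization energies: IE3/IE2 ≈ 4.3, far larger than any earlier ratio.
That jump marks the point where a core electron is being removed. So the atom has 2 valence electrons.
A main-group element with 2 valence electrons is in group 2.

Group 2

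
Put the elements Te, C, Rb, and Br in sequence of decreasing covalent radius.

Rb > Te > Br > C

C is in period 2, group 14; Br is in period 4, group 17; Rb is in period 5, group 1; Te is in period 5, group 16.
Atomic radius shrinks across a period as nuclear charge pulls the same shell inward, and grows down a group as new shells are added.
Here both period and group differ, so the two effects have to be weighed against each other.
Br > C: period and group pull opposite ways; the down-group shift dominates (114 vs 75 pm).
Te > Br: relative to Br, both the across-period and down-group shifts push Te's atomic radius up.
Rb > Te: both are in period 5; the period trend gives Rb the larger value.
Tabulated atomic radius (pm): C 75, Br 114, Rb 210, Te 136.
So from largest to smallest: Rb > Te > Br > C.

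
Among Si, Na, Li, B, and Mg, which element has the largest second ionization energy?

Li

After 1 electron has been removed, what remains? Si⁺ still has 3 valence electrons; Na⁺ is the bare [Ne] core; Li⁺ is the bare [He] core; B⁺ still has 2 valence electrons; Mg⁺ still has 1 valence electron.
Pulling an electron out of a noble-gas core costs far more than removing a remaining valence electron, so Na and Li sit at the high end of IE_2.
Valence configurations: Si⁺ [Ne]3s²3p¹, B⁺ [He]2s², Mg⁺ [Ne]3s¹.
The numbers (kJ/mol): Si 1577, Na 4562, Li 7298, B 2427, Mg 1451.
Putting it together, IE_2: Mg < Si < B < Na < Li.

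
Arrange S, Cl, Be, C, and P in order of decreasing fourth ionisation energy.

Be, C, Cl, P, S

Consider each +3 ion: S³⁺ still has 3 valence electrons; Cl³⁺ still has 4 valence electrons; Be³⁺ is already 1 electron into the core; C³⁺ still has 1 valence electron; P³⁺ still has 2 valence electrons.
Breaking into a closed-shell core is much more expensive than removing a leftover valence electron — Be has the largest IE_4 here.
Valence configurations: S³⁺ [Ne]3s²3p¹, Cl³⁺ [Ne]3s²3p², C³⁺ [He]2s¹, P³⁺ [Ne]3s².
S³⁺ loses a lone 3p electron whereas P³⁺ must break into a filled 3s² pair, so IE_4(P) > IE_4(S) even though S has the higher nuclear charge.
Tabulated IE_4 (kJ/mol): S 4556, Cl 5159, Be 21007, C 6223, P 4964.
Overall IE_4 order: S < P < Cl < C < Be.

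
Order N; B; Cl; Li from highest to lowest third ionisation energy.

Li, N, Cl, B

Consider each +2 ion: N²⁺ still has 3 valence electrons; B²⁺ still has 1 valence electron; Cl²⁺ still has 5 valence electrons; Li²⁺ is already 1 electron into the core.
Pulling an electron out of a noble-gas core costs far more than removing a remaining valence electron, so Li sits at the high end of IE_3.
Valence configurations: N²⁺ [He]2s²2p¹, B²⁺ [He]2s¹, Cl²⁺ [Ne]3s²3p³.
The numbers (kJ/mol): N 4578, B 3660, Cl 3822, Li 11815.
Overall IE_3 order: B < Cl < N < Li.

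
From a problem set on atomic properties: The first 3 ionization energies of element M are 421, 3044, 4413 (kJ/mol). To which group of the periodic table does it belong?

Group 1

Look for the largest jump between consecutive ionization energies: IE2/IE1 ≈ 7.2, far larger than any earlier ratio.
That jump marks the point where a core electron is being removed. So the atom has 1 valence electron.
A main-group element with 1 valence electron is in group 1.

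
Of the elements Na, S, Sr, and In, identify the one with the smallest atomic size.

S

Radius decreases left→right (rising Z_eff, same n) and increases top→bottom (higher n).
These span different periods and groups, so the two trends combine.
In > S: both effects reinforce here, so In is clearly the larger of the two.
Na > In: period and group pull opposite ways; the across-period shift dominates (155 vs 142 pm).
Sr > Na: the two effects oppose for this pair; the down-group effect wins (185 vs 155 pm).
For reference (pm): Na 155, S 103, Sr 185, In 142.
The smallest atomic size among these belongs to S.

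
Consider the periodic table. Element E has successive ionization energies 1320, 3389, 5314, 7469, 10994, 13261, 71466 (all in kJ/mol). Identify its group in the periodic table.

Group 16

Look for the largest jump between consecutive ionization energies: IE7/IE6 ≈ 5.4, far larger than any earlier ratio.
That jump marks the point where a core electron is being removed. So the atom has 6 valence electrons.
A main-group element with 6 valence electrons is in group 16.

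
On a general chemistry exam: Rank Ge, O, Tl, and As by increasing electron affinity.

O is in period 2, group 16; Ge is in period 4, group 14; As is in period 4, group 15; Tl is in period 6, group 13.
Electron affinity generally becomes more exothermic across a period toward the halogens and less exothermic down a group.
Neither a single period nor a single group — weigh both effects.
As > Tl: both effects reinforce here, so As is clearly the higher of the two.
Ge > As: this pair runs against the simple trend — see the exception note.
O > Ge: relative to Ge, both the across-period and down-group shifts push O's electron affinity up.
Note the exception: Ge has a higher electron affinity than As, contrary to the simple trend — adding an electron to As's half-filled 4p³ is unfavourable, so Ge (4p²) has the more exothermic EA.
For reference (kJ/mol): O 141, Ge 119, As 78, Tl 19.
So from lowest to highest: Tl < As < Ge < O.

Tl < As < Ge < O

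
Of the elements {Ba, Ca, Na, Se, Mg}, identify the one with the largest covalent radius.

Na is in period 3, group 1; Mg is in period 3, group 2; Ca is in period 4, group 2; Se is in period 4, group 16; Ba is in period 6, group 2.
Across a period the added protons contract the valence shell; down a group each new principal shell makes the atom larger.
Here both period and group differ, so the two effects have to be weighed against each other.
Mg > Se: the two effects oppose for this pair; the across-period effect wins (139 vs 116 pm).
Na > Mg: both are in period 3; the period trend gives Na the larger value.
Ca > Na: the two effects oppose for this pair; the down-group effect wins (171 vs 155 pm).
Ba > Ca: they share group 2; the group trend gives Ba the larger value.
For reference (pm): Na 155, Mg 139, Ca 171, Se 116, Ba 196.
The largest covalent radius among these belongs to Ba.

Ba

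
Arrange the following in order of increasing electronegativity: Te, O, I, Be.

Be < Te < I < O

Be is in period 2, group 2; O is in period 2, group 16; Te is in period 5, group 16; I is in period 5, group 17.
Electronegativity increases across a period and decreases down a group, tracking effective nuclear charge and atomic size.
Here both period and group differ, so the two effects have to be weighed against each other.
Te > Be: the two effects oppose for this pair; the across-period effect wins (2.10 vs 1.57).
I > Te: both are in period 5; the period trend gives I the larger value.
O > I: the two effects oppose for this pair; the down-group effect wins (3.44 vs 2.66).
For reference (Pauling): Be 1.57, O 3.44, Te 2.10, I 2.66.
So from lowest to highest: Be < Te < I < O.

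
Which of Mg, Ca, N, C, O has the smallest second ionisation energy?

IE_2 is the cost of taking one more electron from the +1 cation: Mg⁺ still has 1 valence electron; Ca⁺ still has 1 valence electron; N⁺ still has 4 valence electrons; C⁺ still has 3 valence electrons; O⁺ still has 5 valence electrons.
All are still removing valence electrons, so compare the +1 ions as you would atoms: IE_2 generally rises across a period (higher Z_eff) and falls down a group (larger shell), subject to the usual subshell exceptions.
Valence configurations: Mg⁺ [Ne]3s¹, Ca⁺ [Ar]4s¹, N⁺ [He]2s²2p², C⁺ [He]2s²2p¹, O⁺ [He]2s²2p³.
The numbers (kJ/mol): Mg 1451, Ca 1145, N 2856, C 2353, O 3388.
Hence IE_2: Ca < Mg < C < N < O.

Ca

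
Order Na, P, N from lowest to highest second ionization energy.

P < N < Na

Consider each +1 ion: Na⁺ is the bare [Ne] core; P⁺ still has 4 valence electrons; N⁺ still has 4 valence electrons.
Core electrons are held far more tightly than valence electrons, so Na tops the IE_2 order.
Valence configurations: P⁺ [Ne]3s²3p², N⁺ [He]2s²2p².
The numbers (kJ/mol): Na 4562, P 1907, N 2856.
Overall IE_2 order: P < N < Na.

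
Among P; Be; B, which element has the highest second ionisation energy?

B

After 1 electron has been removed, what remains? P⁺ still has 4 valence electrons; Be⁺ still has 1 valence electron; B⁺ still has 2 valence electrons.
All are still removing valence electrons, so compare the +1 ions as you would atoms: IE_2 generally rises across a period (higher Z_eff) and falls down a group (larger shell), subject to the usual subshell exceptions.
Valence configurations: P⁺ [Ne]3s²3p², Be⁺ [He]2s¹, B⁺ [He]2s².
The numbers (kJ/mol): P 1907, Be 1757, B 2427.
Putting it together, IE_2: Be < P < B.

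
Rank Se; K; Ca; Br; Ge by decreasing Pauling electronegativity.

Br > Se > Ge > Ca > K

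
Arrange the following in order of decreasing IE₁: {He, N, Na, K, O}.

He is in period 1, group 18; N is in period 2, group 15; O is in period 2, group 16; Na is in period 3, group 1; K is in period 4, group 1.
IE₁ increases left→right with effective nuclear charge and decreases top→bottom as the valence shell moves farther out.
These span different periods and groups, so the two trends combine.
Na > K: Na sits above K in group 1, so the down-group effect alone puts Na higher.
O > Na: both effects reinforce here, so O is clearly the higher of the two.
N > O: this pair runs against the simple trend — see the exception note.
He > N: relative to N, both the across-period and down-group shifts push He's first ionization energy up.
Note the exception: N has a higher first ionization energy than O, contrary to the simple trend — pairing an electron in O's 2p⁴ costs repulsion energy, so O ionizes more easily than half-filled N (2p³).
Tabulated first ionization energy (kJ/mol): He 2372, N 1402, O 1314, Na 496, K 419.
So from highest to lowest: He > N > O > Na > K.

He, N, O, Na, K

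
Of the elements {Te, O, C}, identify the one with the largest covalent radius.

Te

Moving right in a period, electrons are added to the same shell under a stronger nuclear pull, so atoms get smaller; moving down, a new shell is opened and atoms get larger.
Neither a single period nor a single group — weigh both effects.
C > O: C lies to the left of O in period 2, so the across-period effect alone puts C larger.
Te > C: the two effects oppose for this pair; the down-group effect wins (136 vs 75 pm).
Approximate values (pm): C 75, O 63, Te 136.
The largest covalent radius among these belongs to Te.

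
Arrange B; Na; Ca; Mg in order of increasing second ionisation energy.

Consider each +1 ion: B⁺ still has 2 valence electrons; Na⁺ is the bare [Ne] core; Ca⁺ still has 1 valence electron; Mg⁺ still has 1 valence electron.
Pulling an electron out of a noble-gas core costs far more than removing a remaining valence electron, so Na sits at the high end of IE_2.
Valence configurations: B⁺ [He]2s², Ca⁺ [Ar]4s¹, Mg⁺ [Ne]3s¹.
Approximate IE_2 values (kJ/mol): B 2427, Na 4562, Ca 1145, Mg 1451.
Hence IE_2: Ca < Mg < B < Na.

Ca < Mg < B < Na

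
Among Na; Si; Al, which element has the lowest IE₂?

Si

Consider each +1 ion: Na⁺ is the bare [Ne] core; Si⁺ still has 3 valence electrons; Al⁺ still has 2 valence electrons.
Core electrons are held far more tightly than valence electrons, so Na tops the IE_2 order.
Valence configurations: Si⁺ [Ne]3s²3p¹, Al⁺ [Ne]3s².
Si⁺ loses a lone 3p electron whereas Al⁺ must break into a filled 3s² pair, so IE_2(Al) > IE_2(Si) even though Si has the higher nuclear charge.
Approximate IE_2 values (kJ/mol): Na 4562, Si 1577, Al 1817.
So the second ionization energies run Si < Al < Na.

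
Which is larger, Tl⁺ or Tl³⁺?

Both ions have Z = 81 protons, but Tl³⁺ has lost more electrons, so its remaining electrons feel a larger effective nuclear charge per electron and are pulled in more tightly.
Higher positive charge → smaller ion, so Tl⁺ > Tl³⁺.

Tl⁺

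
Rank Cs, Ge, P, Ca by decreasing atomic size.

Atomic radius shrinks across a period as nuclear charge pulls the same shell inward, and grows down a group as new shells are added.
These span different periods and groups, so the two trends combine.
Ge > P: relative to P, both the across-period and down-group shifts push Ge's atomic radius up.
Ca > Ge: Ca lies to the left of Ge in period 4, so the across-period effect alone puts Ca larger.
Cs > Ca: relative to Ca, both the across-period and down-group shifts push Cs's atomic radius up.
Tabulated atomic radius (pm): P 111, Ca 171, Ge 121, Cs 232.
So from largest to smallest: Cs > Ca > Ge > P.

Cs, Ca, Ge, P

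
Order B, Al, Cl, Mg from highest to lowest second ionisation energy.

B > Cl > Al > Mg

Consider each +1 ion: B⁺ still has 2 valence electrons; Al⁺ still has 2 valence electrons; Cl⁺ still has 6 valence electrons; Mg⁺ still has 1 valence electron.
All are still removing valence electrons, so compare the +1 ions as you would atoms: IE_2 generally rises across a period (higher Z_eff) and falls down a group (larger shell), subject to the usual subshell exceptions.
Valence configurations: B⁺ [He]2s², Al⁺ [Ne]3s², Cl⁺ [Ne]3s²3p⁴, Mg⁺ [Ne]3s¹.
The numbers (kJ/mol): B 2427, Al 1817, Cl 2298, Mg 1451.
So the second ionization energies run Mg < Al < Cl < B.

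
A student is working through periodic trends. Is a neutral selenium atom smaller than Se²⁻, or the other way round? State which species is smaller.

Forming Se²⁻ adds 2 electrons to Se. More electron–electron repulsion in the same shell, with unchanged nuclear charge, lets the cloud expand.
An anion is larger than its parent atom: Se²⁻ > Se.

Se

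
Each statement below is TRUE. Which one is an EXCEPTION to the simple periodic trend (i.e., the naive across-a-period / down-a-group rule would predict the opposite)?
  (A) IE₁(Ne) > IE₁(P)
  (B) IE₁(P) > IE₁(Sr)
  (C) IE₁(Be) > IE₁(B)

(C)

The general trend: first ionisation energy increases across a period and decreases down a group.
(A) Ne (period 2, group 18) vs P (period 3, group 15): the stated order agrees with the simple trend.
(B) P (period 3, group 15) vs Sr (period 5, group 2): the stated order agrees with the simple trend.
(C) Be (period 2, group 2) vs B (period 2, group 13): the stated order contradicts the simple trend.
The exception is (C): removing B's lone 2p electron is easier than breaking Be's filled 2s².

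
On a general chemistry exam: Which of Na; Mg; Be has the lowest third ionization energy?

IE_3 is the cost of taking one more electron from the +2 cation: Na²⁺ is already 1 electron into the core; Mg²⁺ is the bare [Ne] core; Be²⁺ is the bare [He] core.
All of these are removing an electron from a noble-gas core or deeper; the smaller core (lower principal quantum number) is held far more tightly, and within a period the higher nuclear charge binds the same core more tightly.
The numbers (kJ/mol): Na 6910, Mg 7733, Be 14849.
Hence IE_3: Na < Mg < Be.

Na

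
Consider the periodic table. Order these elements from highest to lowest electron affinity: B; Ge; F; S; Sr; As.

Electron affinity generally becomes more exothermic across a period toward the halogens and less exothermic down a group.
Here both period and group differ, so the two effects have to be weighed against each other.
B > Sr: relative to Sr, both the across-period and down-group shifts push B's electron affinity up.
As > B: the two effects oppose for this pair; the across-period effect wins (78 vs 27 kJ/mol).
Ge > As: this pair runs against the simple trend — see the exception note.
S > Ge: relative to Ge, both the across-period and down-group shifts push S's electron affinity up.
F > S: relative to S, both the across-period and down-group shifts push F's electron affinity up.
Note the exception: Ge has a higher electron affinity than As, contrary to the simple trend — adding an electron to As's half-filled 4p³ is unfavourable, so Ge (4p²) has the more exothermic EA.
Approximate values (kJ/mol): B 27, F 328, S 200, Ge 119, As 78, Sr 5.
So from highest to lowest: F > S > Ge > As > B > Sr.

F > S > Ge > As > B > Sr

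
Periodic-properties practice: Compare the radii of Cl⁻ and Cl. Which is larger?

Cl⁻

Forming Cl⁻ adds 1 electron to Cl. More electron–electron repulsion in the same shell, with unchanged nuclear charge, lets the cloud expand.
An anion is larger than its parent atom: Cl⁻ > Cl.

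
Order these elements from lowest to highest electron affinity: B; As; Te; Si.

B is in period 2, group 13; Si is in period 3, group 14; As is in period 4, group 15; Te is in period 5, group 16.
Electron affinity generally becomes more exothermic across a period toward the halogens and less exothermic down a group.
These sit on a diagonal, where the across-period and down-group effects partly cancel.
As > B: the two effects oppose for this pair; the across-period effect wins (78 vs 27 kJ/mol).
Si > As: the two effects oppose for this pair; the down-group effect wins (134 vs 78 kJ/mol).
Te > Si: the two effects oppose for this pair; the across-period effect wins (190 vs 134 kJ/mol).
For reference (kJ/mol): B 27, Si 134, As 78, Te 190.
So from lowest to highest: B < As < Si < Te.

B, As, Si, Te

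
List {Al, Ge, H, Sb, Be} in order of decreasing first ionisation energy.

H, Be, Sb, Ge, Al

H is in period 1, group 1; Be is in period 2, group 2; Al is in period 3, group 13; Ge is in period 4, group 14; Sb is in period 5, group 15.
Removing the outermost electron gets harder across a period and easier down a group.
A diagonal step moves right (one effect) and down (the opposite effect) at once.
Ge > Al: the two effects oppose for this pair; the across-period effect wins (762 vs 578 kJ/mol).
Sb > Ge: the two effects oppose for this pair; the across-period effect wins (831 vs 762 kJ/mol).
Be > Sb: period and group pull opposite ways; the down-group shift dominates (900 vs 831 kJ/mol).
H > Be: period and group pull opposite ways; the down-group shift dominates (1312 vs 900 kJ/mol).
Approximate values (kJ/mol): H 1312, Be 900, Al 578, Ge 762, Sb 831.
So from highest to lowest: H > Be > Sb > Ge > Al.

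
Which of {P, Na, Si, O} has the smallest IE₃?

After 2 electrons have been removed, what remains? P²⁺ still has 3 valence electrons; Na²⁺ is already 1 electron into the core; Si²⁺ still has 2 valence electrons; O²⁺ still has 4 valence electrons.
Pulling an electron out of a noble-gas core costs far more than removing a remaining valence electron, so Na sits at the high end of IE_3.
Valence configurations: P²⁺ [Ne]3s²3p¹, Si²⁺ [Ne]3s², O²⁺ [He]2s²2p².
P²⁺ loses a lone 3p electron whereas Si²⁺ must break into a filled 3s² pair, so IE_3(Si) > IE_3(P) even though P has the higher nuclear charge.
Tabulated IE_3 (kJ/mol): P 2914, Na 6910, Si 3232, O 5300.
Overall IE_3 order: P < Si < O < Na.

P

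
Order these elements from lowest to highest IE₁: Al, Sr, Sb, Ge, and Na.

Na is in period 3, group 1; Al is in period 3, group 13; Ge is in period 4, group 14; Sr is in period 5, group 2; Sb is in period 5, group 15.
First ionization energy rises across a period (greater Z_eff holds electrons more tightly) and falls down a group (valence electrons are farther from the nucleus).
These span different periods and groups, so the two trends combine.
Sr > Na: period and group pull opposite ways; the across-period shift dominates (550 vs 496 kJ/mol).
Al > Sr: relative to Sr, both the across-period and down-group shifts push Al's first ionization energy up.
Ge > Al: period and group pull opposite ways; the across-period shift dominates (762 vs 578 kJ/mol).
Sb > Ge: the two effects oppose for this pair; the across-period effect wins (831 vs 762 kJ/mol).
Tabulated first ionization energy (kJ/mol): Na 496, Al 578, Ge 762, Sr 550, Sb 831.
So from lowest to highest: Na < Sr < Al < Ge < Sb.

Na < Sr < Al < Ge < Sb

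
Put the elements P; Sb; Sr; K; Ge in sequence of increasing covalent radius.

P is in period 3, group 15; K is in period 4, group 1; Ge is in period 4, group 14; Sr is in period 5, group 2; Sb is in period 5, group 15.
Across a period the added protons contract the valence shell; down a group each new principal shell makes the atom larger.
These span different periods and groups, so the two trends combine.
Ge > P: relative to P, both the across-period and down-group shifts push Ge's atomic radius up.
Sb > Ge: the two effects oppose for this pair; the down-group effect wins (140 vs 121 pm).
Sr > Sb: both are in period 5; the period trend gives Sr the larger value.
K > Sr: period and group pull opposite ways; the across-period shift dominates (196 vs 185 pm).
Approximate values (pm): P 111, K 196, Ge 121, Sr 185, Sb 140.
So from smallest to largest: P < Ge < Sb < Sr < K.

P < Ge < Sb < Sr < K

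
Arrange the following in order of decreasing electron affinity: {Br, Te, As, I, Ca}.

Atoms with high Z_eff and room in the valence shell (especially the halogens) have the most exothermic electron affinities.
Neither a single period nor a single group — weigh both effects.
As > Ca: both are in period 4; the period trend gives As the larger value.
Te > As: the two effects oppose for this pair; the across-period effect wins (190 vs 78 kJ/mol).
I > Te: both are in period 5; the period trend gives I the larger value.
Br > I: they share group 17; the group trend gives Br the larger value.
Approximate values (kJ/mol): Ca 2, As 78, Br 325, Te 190, I 295.
So from highest to lowest: Br > I > Te > As > Ca.

Br, I, Te, As, Ca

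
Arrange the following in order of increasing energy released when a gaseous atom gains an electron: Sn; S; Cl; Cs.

Cs < Sn < S < Cl

S is in period 3, group 16; Cl is in period 3, group 17; Sn is in period 5, group 14; Cs is in period 6, group 1.
Adding an electron releases more energy for atoms nearer the top right (short of the noble gases).
These span different periods and groups, so the two trends combine.
Sn > Cs: relative to Cs, both the across-period and down-group shifts push Sn's electron affinity up.
S > Sn: relative to Sn, both the across-period and down-group shifts push S's electron affinity up.
Cl > S: both are in period 3; the period trend gives Cl the larger value.
For reference (kJ/mol): S 200, Cl 349, Sn 107, Cs 46.
So from lowest to highest: Cs < Sn < S < Cl.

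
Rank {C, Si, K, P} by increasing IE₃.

Consider each +2 ion: C²⁺ still has 2 valence electrons; Si²⁺ still has 2 valence electrons; K²⁺ is already 1 electron into the core; P²⁺ still has 3 valence electrons.
Usually core removal costs more than valence removal, but here the competition is close: a tightly held n=2 valence electron can cost more to remove than an n=3 core electron, so the actual values have to decide it.
Valence configurations: C²⁺ [He]2s², Si²⁺ [Ne]3s², P²⁺ [Ne]3s²3p¹.
P²⁺ loses a lone 3p electron whereas Si²⁺ must break into a filled 3s² pair, so IE_3(Si) > IE_3(P) even though P has the higher nuclear charge.
The numbers (kJ/mol): C 4620, Si 3232, K 4420, P 2914.
Putting it together, IE_3: P < Si < K < C.

P, Si, K, C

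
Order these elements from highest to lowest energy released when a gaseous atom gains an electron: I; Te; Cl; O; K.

Cl > I > Te > O > K

O is in period 2, group 16; Cl is in period 3, group 17; K is in period 4, group 1; Te is in period 5, group 16; I is in period 5, group 17.
Electron affinity generally becomes more exothermic across a period toward the halogens and less exothermic down a group.
Here both period and group differ, so the two effects have to be weighed against each other.
O > K: relative to K, both the across-period and down-group shifts push O's electron affinity up.
Te > O: this pair runs against the simple trend — see the exception note.
I > Te: I lies to the right of Te in period 5, so the across-period effect alone puts I higher.
Cl > I: they share group 17; the group trend gives Cl the larger value.
Note the exception: Te has a higher electron affinity than O, contrary to the simple trend — O's compact 2p subshell gives strong electron–electron repulsion on the added electron.
Approximate values (kJ/mol): O 141, Cl 349, K 48, Te 190, I 295.
So from highest to lowest: Cl > I > Te > O > K.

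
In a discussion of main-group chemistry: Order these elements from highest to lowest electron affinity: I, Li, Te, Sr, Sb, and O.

Li is in period 2, group 1; O is in period 2, group 16; Sr is in period 5, group 2; Sb is in period 5, group 15; Te is in period 5, group 16; I is in period 5, group 17.
Atoms with high Z_eff and room in the valence shell (especially the halogens) have the most exothermic electron affinities.
These span different periods and groups, so the two trends combine.
Li > Sr: the two effects oppose for this pair; the down-group effect wins (60 vs 5 kJ/mol).
Sb > Li: the two effects oppose for this pair; the across-period effect wins (103 vs 60 kJ/mol).
O > Sb: both effects reinforce here, so O is clearly the higher of the two.
Te > O: this pair runs against the simple trend — see the exception note.
I > Te: I lies to the right of Te in period 5, so the across-period effect alone puts I higher.
Note the exception: Te has a higher electron affinity than O, contrary to the simple trend — O's compact 2p subshell gives strong electron–electron repulsion on the added electron.
Approximate values (kJ/mol): Li 60, O 141, Sr 5, Sb 103, Te 190, I 295.
So from highest to lowest: I > Te > O > Sb > Li > Sr.

I, Te, O, Sb, Li, Sr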